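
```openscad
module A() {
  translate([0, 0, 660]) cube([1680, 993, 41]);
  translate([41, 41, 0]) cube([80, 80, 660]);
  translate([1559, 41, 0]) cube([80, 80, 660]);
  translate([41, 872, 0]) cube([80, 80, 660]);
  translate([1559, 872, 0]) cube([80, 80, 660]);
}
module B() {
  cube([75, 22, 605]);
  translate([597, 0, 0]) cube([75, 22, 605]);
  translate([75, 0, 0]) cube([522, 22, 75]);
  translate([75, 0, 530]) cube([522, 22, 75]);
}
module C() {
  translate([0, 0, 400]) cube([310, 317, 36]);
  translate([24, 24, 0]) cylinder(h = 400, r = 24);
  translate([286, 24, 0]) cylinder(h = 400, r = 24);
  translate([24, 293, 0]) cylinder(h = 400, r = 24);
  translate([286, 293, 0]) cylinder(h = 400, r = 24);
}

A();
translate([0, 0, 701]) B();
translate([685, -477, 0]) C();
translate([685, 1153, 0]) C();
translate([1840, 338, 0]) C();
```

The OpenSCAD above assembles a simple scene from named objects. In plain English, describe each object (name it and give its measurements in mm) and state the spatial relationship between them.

A is a table with a 1680×993 mm rectangular top, 41 mm thick, top surface at z = 701 mm, supported by four 80×80 mm square legs, each inset 41 mm from the nearest pair of top edges, running from the floor.

B is a picture frame with a 522×455 mm rectangular opening (x by z) and a uniform 75 mm border on every side. Frame depth is 22 mm along y. It is built from two vertical stiles running the full outside height and two horizontal rails spanning the gap between the stiles.

C is a four-legged stool. The seat is a 310×317×36 mm slab whose top surface is at z = 436 mm; four round legs, each 48 mm in diameter, run from the floor (z = 0) to the underside of the seat, each leg's axis is inset half a diameter from the nearest pair of seat edges (so the leg's bounding box is flush with the corner).

The picture frame is on top of the table. Three stools sit around the table at the −y, +y, +x sides.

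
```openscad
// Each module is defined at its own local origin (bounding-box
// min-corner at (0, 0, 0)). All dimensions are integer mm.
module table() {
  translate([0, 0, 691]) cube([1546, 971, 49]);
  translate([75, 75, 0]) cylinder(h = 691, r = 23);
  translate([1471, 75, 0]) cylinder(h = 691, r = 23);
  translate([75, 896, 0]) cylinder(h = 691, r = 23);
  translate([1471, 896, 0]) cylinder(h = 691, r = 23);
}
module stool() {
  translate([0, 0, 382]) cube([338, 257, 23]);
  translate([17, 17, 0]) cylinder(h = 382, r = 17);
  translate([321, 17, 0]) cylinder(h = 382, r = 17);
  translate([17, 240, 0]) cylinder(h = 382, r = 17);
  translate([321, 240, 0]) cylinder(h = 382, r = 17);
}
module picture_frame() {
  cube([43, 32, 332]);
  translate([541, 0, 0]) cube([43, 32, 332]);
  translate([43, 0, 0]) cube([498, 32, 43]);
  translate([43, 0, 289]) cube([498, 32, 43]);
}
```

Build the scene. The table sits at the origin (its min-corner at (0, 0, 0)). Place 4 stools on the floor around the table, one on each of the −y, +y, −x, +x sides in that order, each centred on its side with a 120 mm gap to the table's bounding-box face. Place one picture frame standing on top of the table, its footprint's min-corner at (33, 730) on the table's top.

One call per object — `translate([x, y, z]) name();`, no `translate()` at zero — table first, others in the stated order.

table();
translate([604, -377, 0]) stool();
translate([604, 1091, 0]) stool();
translate([-458, 357, 0]) stool();
translate([1666, 357, 0]) stool();
translate([33, 730, 740]) picture_frame();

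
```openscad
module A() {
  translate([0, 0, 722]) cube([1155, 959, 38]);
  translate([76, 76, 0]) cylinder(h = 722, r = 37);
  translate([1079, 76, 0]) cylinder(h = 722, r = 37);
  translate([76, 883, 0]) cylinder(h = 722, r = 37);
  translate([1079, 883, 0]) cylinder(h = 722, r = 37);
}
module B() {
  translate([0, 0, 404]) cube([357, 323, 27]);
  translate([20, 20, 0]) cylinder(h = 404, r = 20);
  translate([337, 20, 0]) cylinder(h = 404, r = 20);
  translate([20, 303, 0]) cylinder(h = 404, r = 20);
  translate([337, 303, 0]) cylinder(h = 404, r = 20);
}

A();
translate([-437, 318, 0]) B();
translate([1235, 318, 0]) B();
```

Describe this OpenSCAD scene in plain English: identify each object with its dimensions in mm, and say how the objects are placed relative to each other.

A is a table: top 1155 mm (x) × 959 mm (y), 38 mm thick, upper face at z = 760 mm, on four round legs of 74 mm diameter, each leg's bounding box inset 39 mm from the nearest pair of top edges, running from z = 0 to the bottom of the top.

B is a four-legged stool. The seat is a 357×323×27 mm slab whose top surface is at z = 431 mm; four round legs, each 40 mm in diameter, run from the floor (z = 0) to the underside of the seat, each leg's axis is inset half a diameter from the nearest pair of seat edges (so the leg's bounding box is flush with the corner).

Two stools sit around the table at the −x, +x sides.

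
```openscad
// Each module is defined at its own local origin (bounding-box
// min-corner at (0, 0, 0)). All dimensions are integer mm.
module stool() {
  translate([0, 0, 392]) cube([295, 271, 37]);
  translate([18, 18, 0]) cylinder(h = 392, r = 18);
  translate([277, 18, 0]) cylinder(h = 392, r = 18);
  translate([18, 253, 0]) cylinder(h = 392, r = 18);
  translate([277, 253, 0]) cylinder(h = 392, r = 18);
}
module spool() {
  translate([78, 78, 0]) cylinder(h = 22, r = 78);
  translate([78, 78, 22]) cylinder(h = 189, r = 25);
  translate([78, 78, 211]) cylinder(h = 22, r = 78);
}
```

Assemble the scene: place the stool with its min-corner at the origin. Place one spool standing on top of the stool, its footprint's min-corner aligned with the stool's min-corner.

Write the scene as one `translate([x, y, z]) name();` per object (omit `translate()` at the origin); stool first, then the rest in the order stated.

stool();
translate([0, 0, 429]) spool();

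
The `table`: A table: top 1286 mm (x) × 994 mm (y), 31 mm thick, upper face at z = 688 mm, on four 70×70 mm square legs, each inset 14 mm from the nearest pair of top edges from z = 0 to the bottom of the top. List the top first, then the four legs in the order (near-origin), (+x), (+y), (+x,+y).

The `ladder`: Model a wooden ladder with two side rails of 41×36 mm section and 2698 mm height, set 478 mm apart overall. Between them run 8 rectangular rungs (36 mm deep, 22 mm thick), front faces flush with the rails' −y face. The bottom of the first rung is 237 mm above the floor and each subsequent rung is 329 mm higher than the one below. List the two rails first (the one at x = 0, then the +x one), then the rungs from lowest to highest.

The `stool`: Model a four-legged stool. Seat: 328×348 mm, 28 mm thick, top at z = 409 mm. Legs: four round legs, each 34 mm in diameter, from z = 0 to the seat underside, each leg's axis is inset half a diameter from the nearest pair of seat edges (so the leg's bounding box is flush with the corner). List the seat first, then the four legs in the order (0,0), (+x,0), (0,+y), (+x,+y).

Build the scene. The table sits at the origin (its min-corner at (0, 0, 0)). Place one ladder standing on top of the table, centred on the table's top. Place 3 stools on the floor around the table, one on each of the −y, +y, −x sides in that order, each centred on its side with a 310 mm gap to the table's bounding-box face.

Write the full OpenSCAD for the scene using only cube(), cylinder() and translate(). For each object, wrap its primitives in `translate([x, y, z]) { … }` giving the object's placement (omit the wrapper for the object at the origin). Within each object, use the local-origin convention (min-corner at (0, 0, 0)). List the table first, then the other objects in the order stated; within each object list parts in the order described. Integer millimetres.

translate([0, 0, 657]) cube([1286, 994, 31]);
translate([14, 14, 0]) cube([70, 70, 657]);
translate([1202, 14, 0]) cube([70, 70, 657]);
translate([14, 910, 0]) cube([70, 70, 657]);
translate([1202, 910, 0]) cube([70, 70, 657]);
translate([404, 479, 688]) {
  cube([41, 36, 2698]);
  translate([437, 0, 0]) cube([41, 36, 2698]);
  translate([41, 0, 237]) cube([396, 36, 22]);
  translate([41, 0, 566]) cube([396, 36, 22]);
  translate([41, 0, 895]) cube([396, 36, 22]);
  translate([41, 0, 1224]) cube([396, 36, 22]);
  translate([41, 0, 1553]) cube([396, 36, 22]);
  translate([41, 0, 1882]) cube([396, 36, 22]);
  translate([41, 0, 2211]) cube([396, 36, 22]);
  translate([41, 0, 2540]) cube([396, 36, 22]);
}
translate([479, -658, 0]) {
  translate([0, 0, 381]) cube([328, 348, 28]);
  translate([17, 17, 0]) cylinder(h = 381, r = 17);
  translate([311, 17, 0]) cylinder(h = 381, r = 17);
  translate([17, 331, 0]) cylinder(h = 381, r = 17);
  translate([311, 331, 0]) cylinder(h = 381, r = 17);
}
translate([479, 1304, 0]) {
  translate([0, 0, 381]) cube([328, 348, 28]);
  translate([17, 17, 0]) cylinder(h = 381, r = 17);
  translate([311, 17, 0]) cylinder(h = 381, r = 17);
  translate([17, 331, 0]) cylinder(h = 381, r = 17);
  translate([311, 331, 0]) cylinder(h = 381, r = 17);
}
translate([-638, 323, 0]) {
  translate([0, 0, 381]) cube([328, 348, 28]);
  translate([17, 17, 0]) cylinder(h = 381, r = 17);
  translate([311, 17, 0]) cylinder(h = 381, r = 17);
  translate([17, 331, 0]) cylinder(h = 381, r = 17);
  translate([311, 331, 0]) cylinder(h = 381, r = 17);
}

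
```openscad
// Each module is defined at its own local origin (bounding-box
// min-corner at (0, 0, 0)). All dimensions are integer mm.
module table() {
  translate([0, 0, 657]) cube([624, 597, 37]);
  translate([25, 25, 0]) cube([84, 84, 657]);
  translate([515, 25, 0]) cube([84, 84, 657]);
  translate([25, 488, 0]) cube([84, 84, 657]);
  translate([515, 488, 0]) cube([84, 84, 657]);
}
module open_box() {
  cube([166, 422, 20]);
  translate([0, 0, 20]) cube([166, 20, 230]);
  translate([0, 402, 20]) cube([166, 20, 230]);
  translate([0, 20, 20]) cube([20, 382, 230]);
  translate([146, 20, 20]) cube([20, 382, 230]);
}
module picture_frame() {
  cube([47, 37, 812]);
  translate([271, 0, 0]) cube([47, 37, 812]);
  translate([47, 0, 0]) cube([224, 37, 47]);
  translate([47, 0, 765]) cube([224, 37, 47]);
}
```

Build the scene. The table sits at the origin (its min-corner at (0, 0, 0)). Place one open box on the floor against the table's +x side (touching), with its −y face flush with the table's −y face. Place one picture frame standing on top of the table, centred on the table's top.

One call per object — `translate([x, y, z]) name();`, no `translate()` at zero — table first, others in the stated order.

table();
translate([624, 0, 0]) open_box();
translate([153, 280, 694]) picture_frame();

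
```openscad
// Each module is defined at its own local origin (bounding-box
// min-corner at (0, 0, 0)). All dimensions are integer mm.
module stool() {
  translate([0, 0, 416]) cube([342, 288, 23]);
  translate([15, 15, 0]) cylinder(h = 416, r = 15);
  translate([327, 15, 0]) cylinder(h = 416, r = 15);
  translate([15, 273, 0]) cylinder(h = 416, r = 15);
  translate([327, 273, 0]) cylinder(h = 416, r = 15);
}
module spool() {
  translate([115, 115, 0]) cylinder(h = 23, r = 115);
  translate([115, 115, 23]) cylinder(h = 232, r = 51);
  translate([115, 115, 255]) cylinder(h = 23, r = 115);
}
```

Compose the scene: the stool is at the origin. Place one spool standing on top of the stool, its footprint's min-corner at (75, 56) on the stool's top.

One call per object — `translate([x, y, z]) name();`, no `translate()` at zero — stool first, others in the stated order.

stool();
translate([75, 56, 439]) spool();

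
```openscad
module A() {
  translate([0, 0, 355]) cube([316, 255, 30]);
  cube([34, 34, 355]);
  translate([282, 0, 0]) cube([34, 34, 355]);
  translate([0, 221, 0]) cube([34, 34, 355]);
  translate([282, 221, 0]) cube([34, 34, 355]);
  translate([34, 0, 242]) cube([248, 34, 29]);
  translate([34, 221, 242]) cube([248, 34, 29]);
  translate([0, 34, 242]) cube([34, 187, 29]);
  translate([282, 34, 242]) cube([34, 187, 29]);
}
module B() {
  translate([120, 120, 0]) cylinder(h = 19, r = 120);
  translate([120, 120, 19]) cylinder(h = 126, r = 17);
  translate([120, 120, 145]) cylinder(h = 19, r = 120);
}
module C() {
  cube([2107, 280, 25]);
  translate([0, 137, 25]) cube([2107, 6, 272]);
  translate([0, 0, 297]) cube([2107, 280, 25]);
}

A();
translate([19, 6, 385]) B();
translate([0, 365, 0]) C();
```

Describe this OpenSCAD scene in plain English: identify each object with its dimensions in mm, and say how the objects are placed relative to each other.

A is a four-legged stool. The seat is a 316×255×30 mm slab whose top surface is at z = 385 mm; four square legs, each 34×34 mm in cross-section, run from the floor (z = 0) to the underside of the seat, each flush with a corner of the seat. Four stretchers, 34 mm wide and 29 mm tall, connect adjacent legs with their undersides at z = 242 mm, each running between the inner faces of the legs it joins and aligned with the legs' outer faces on the other axis.

B is a spool: two coaxial disc flanges of radius 120 mm and thickness 19 mm, joined by a core cylinder of radius 17 mm and height 126 mm. The lower flange rests on z = 0 and the three cylinders share a vertical axis.

C is an I-beam lying along x, 2107 mm long. Overall section height 322 mm. Two flanges 280 mm wide (y) and 25 mm thick, one on the floor and one at the top; a web 6 mm thick runs between them, centred on the flange width.

The spool is on top of the stool. The I-beam is on the floor beside the stool on its +y side.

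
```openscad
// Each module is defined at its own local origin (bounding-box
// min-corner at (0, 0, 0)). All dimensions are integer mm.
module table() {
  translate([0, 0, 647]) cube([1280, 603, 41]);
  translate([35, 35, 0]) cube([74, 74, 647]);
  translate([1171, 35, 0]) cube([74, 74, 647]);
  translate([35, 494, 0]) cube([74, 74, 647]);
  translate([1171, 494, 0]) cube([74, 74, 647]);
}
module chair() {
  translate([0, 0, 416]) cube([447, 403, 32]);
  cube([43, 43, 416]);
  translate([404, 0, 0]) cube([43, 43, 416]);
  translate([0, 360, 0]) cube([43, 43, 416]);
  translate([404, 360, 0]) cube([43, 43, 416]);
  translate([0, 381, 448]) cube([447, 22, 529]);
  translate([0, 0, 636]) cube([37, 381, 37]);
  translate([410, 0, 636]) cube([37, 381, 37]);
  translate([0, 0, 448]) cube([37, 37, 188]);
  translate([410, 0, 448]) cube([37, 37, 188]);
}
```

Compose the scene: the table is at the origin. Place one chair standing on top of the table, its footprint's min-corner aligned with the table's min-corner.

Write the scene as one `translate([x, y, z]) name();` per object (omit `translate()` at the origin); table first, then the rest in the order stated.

table();
translate([0, 0, 688]) chair();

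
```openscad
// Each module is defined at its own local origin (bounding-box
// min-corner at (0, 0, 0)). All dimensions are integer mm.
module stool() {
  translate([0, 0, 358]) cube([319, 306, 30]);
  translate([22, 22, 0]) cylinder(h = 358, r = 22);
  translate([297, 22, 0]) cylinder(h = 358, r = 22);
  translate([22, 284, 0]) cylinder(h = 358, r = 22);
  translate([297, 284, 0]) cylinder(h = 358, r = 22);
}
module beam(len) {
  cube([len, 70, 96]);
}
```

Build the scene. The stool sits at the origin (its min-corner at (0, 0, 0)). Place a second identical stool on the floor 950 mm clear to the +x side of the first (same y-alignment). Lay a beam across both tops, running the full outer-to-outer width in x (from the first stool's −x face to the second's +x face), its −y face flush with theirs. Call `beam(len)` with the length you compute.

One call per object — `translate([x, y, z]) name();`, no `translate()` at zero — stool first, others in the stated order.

stool();
translate([1269, 0, 0]) stool();
translate([0, 0, 388]) beam(1588);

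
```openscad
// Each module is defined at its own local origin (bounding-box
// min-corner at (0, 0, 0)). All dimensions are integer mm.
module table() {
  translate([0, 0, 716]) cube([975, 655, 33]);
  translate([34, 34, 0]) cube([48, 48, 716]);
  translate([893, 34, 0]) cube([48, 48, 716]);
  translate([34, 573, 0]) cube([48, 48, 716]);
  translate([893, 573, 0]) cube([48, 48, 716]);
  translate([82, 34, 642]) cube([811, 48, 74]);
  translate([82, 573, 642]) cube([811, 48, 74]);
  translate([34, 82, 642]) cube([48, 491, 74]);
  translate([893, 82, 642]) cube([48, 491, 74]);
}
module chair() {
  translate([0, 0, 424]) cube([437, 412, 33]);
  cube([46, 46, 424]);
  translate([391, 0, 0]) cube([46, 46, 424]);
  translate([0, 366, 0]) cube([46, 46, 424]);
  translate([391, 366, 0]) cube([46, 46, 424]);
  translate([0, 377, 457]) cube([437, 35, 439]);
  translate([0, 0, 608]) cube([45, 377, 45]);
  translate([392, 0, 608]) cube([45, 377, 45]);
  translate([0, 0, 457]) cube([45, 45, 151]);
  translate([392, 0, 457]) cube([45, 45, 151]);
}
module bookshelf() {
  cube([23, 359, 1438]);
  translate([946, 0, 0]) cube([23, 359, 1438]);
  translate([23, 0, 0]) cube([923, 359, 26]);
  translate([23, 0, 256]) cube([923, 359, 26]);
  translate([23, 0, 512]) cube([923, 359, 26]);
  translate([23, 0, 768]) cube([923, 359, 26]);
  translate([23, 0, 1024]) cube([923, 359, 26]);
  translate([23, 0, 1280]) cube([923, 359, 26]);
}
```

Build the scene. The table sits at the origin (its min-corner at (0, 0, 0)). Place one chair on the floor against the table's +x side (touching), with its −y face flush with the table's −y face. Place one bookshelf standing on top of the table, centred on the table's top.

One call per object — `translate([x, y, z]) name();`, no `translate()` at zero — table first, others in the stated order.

table();
translate([975, 0, 0]) chair();
translate([3, 148, 749]) bookshelf();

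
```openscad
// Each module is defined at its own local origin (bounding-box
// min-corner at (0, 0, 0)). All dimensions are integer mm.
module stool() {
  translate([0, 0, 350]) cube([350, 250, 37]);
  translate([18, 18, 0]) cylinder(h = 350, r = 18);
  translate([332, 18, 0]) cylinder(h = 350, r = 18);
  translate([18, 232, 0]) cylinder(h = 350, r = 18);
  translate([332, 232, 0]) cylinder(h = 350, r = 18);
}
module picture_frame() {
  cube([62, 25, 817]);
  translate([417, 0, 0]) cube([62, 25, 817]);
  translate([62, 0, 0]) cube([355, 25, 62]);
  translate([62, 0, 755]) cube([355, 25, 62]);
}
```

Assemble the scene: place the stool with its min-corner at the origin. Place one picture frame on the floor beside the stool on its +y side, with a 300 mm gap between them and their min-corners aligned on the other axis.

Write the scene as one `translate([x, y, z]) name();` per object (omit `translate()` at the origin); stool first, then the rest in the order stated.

stool();
translate([0, 550, 0]) picture_frame();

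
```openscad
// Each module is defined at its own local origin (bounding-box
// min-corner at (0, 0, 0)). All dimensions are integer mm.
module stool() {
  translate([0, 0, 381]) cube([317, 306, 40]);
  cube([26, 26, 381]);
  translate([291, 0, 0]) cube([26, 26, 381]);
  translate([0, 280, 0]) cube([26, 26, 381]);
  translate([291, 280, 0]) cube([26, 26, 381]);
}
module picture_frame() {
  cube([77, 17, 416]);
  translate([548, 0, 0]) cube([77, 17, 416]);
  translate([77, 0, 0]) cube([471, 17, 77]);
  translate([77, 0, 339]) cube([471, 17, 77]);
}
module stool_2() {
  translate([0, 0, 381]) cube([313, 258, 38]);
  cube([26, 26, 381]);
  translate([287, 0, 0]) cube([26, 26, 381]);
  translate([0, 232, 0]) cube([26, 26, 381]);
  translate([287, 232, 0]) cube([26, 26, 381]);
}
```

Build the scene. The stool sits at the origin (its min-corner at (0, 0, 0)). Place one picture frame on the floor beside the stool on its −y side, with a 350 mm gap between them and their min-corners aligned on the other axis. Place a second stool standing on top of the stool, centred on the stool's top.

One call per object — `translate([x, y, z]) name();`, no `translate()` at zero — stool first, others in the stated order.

stool();
translate([0, -367, 0]) picture_frame();
translate([2, 24, 421]) stool_2();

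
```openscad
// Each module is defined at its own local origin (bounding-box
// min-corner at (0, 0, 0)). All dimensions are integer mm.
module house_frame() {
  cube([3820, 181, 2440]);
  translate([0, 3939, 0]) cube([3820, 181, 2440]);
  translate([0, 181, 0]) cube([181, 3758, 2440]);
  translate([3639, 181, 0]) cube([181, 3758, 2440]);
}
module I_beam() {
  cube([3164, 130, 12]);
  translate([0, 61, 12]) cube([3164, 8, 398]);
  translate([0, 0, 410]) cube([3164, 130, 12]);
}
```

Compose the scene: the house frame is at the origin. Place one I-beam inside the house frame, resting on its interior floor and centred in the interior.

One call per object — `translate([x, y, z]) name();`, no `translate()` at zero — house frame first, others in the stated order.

house_frame();
translate([328, 1995, 0]) I_beam();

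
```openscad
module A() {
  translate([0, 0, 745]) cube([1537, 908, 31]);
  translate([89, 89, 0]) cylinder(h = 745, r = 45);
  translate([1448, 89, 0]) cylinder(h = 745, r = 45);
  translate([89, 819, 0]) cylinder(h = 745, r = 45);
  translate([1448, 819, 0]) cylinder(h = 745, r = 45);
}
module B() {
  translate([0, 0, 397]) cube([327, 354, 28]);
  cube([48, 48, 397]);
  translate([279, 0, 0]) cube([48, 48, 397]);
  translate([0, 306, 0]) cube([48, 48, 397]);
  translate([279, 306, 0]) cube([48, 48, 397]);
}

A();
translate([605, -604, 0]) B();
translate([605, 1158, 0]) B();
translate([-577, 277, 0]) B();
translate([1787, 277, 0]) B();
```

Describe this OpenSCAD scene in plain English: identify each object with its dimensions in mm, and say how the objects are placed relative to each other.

A is a table: top 1537 mm (x) × 908 mm (y), 31 mm thick, upper face at z = 776 mm, on four round legs of 90 mm diameter, each leg's bounding box inset 44 mm from the nearest pair of top edges, running from z = 0 to the bottom of the top.

B is a four-legged stool. The seat is 327×354 mm, 28 mm thick, top at z = 425 mm. It stands on four square legs, each 48×48 mm in cross-section, from z = 0 to the seat underside, each flush with a corner of the seat.

Four stools sit around the table at the −y, +y, −x, +x sides.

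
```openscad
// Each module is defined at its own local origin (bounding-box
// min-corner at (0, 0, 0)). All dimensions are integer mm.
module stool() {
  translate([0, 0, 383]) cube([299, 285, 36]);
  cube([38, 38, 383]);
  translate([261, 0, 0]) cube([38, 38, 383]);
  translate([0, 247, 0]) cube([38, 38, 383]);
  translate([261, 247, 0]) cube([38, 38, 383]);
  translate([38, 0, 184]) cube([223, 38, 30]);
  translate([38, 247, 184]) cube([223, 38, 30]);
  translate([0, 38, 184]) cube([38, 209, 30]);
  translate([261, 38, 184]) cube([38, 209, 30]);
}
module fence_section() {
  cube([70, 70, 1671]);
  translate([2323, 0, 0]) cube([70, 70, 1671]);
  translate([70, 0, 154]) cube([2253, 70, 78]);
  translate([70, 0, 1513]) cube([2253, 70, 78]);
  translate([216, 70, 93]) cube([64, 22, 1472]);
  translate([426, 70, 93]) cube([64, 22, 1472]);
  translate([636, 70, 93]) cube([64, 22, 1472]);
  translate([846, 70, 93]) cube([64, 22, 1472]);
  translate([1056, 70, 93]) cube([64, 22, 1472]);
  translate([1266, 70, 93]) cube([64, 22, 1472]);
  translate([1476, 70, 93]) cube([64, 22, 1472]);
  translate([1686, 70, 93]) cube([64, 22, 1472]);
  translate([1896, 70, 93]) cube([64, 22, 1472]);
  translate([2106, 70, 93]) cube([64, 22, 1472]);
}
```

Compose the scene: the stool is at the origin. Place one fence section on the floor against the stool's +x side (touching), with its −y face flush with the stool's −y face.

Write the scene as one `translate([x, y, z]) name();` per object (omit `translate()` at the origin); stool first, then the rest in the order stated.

stool();
translate([299, 0, 0]) fence_section();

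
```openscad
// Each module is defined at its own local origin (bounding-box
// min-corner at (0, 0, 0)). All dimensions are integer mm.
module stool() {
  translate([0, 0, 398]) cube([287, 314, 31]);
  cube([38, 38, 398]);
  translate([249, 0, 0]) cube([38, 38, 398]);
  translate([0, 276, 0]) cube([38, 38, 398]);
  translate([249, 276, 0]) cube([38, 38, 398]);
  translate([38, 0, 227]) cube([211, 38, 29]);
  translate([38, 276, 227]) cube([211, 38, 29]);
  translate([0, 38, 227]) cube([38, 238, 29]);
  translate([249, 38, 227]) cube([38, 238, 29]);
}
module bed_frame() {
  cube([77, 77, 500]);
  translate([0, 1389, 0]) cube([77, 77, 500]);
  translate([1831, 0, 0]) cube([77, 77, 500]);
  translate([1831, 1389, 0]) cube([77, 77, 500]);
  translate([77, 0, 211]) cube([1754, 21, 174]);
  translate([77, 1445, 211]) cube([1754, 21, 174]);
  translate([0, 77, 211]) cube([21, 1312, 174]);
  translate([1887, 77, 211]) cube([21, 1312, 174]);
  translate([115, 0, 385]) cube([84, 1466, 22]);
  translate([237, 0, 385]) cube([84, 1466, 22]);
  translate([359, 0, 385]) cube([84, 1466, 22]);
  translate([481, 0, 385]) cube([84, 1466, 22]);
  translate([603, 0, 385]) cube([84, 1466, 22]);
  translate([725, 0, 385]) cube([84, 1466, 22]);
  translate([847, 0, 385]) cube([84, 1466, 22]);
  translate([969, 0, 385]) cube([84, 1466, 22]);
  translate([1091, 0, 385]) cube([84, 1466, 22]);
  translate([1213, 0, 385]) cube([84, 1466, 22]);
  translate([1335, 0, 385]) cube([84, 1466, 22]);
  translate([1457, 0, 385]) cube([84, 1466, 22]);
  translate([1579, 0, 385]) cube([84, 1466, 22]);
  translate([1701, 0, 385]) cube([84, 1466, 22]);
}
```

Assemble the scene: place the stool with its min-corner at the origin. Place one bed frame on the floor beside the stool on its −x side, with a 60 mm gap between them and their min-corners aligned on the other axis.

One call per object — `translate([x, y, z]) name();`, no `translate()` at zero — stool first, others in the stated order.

stool();
translate([-1968, 0, 0]) bed_frame();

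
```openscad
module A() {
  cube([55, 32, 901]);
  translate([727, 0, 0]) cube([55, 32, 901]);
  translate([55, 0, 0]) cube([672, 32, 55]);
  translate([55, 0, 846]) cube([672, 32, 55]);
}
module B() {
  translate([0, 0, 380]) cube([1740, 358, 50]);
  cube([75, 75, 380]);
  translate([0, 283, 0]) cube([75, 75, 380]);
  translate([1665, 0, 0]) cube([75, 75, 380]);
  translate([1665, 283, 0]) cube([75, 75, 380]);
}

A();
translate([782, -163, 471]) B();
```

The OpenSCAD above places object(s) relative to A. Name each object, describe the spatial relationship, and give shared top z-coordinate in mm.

Both tops at z = 901 mm.

A is a picture frame. B is a bench. The bench is beside the picture frame with their tops flush at z = 901. The shared top z-coordinate is 901 mm.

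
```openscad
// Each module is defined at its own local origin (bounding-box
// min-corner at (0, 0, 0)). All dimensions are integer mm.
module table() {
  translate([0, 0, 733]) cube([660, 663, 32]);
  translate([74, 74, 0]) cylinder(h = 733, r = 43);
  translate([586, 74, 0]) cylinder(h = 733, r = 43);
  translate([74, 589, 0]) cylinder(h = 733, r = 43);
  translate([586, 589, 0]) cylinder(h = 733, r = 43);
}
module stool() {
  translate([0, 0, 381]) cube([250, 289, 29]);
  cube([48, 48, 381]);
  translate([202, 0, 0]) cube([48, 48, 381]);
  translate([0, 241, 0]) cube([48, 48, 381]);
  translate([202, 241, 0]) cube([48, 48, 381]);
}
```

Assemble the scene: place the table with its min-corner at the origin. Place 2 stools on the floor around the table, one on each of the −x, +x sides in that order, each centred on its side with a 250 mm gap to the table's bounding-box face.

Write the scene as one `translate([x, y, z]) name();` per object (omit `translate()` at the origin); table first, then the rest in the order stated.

table();
translate([-500, 187, 0]) stool();
translate([910, 187, 0]) stool();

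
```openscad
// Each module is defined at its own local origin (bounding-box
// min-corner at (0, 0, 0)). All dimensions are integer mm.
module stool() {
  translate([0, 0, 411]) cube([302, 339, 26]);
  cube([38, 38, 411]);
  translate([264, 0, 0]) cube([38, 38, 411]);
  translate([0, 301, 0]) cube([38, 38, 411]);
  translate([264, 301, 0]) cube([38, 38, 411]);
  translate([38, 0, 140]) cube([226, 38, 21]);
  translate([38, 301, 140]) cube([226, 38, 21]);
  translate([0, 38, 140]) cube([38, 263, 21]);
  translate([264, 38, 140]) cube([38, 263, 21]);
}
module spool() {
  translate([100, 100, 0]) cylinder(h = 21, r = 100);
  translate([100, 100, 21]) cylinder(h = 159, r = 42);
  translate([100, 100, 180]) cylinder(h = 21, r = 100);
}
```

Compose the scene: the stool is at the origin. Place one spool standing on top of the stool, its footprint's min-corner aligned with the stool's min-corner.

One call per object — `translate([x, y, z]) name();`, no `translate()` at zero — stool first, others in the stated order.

stool();
translate([0, 0, 437]) spool();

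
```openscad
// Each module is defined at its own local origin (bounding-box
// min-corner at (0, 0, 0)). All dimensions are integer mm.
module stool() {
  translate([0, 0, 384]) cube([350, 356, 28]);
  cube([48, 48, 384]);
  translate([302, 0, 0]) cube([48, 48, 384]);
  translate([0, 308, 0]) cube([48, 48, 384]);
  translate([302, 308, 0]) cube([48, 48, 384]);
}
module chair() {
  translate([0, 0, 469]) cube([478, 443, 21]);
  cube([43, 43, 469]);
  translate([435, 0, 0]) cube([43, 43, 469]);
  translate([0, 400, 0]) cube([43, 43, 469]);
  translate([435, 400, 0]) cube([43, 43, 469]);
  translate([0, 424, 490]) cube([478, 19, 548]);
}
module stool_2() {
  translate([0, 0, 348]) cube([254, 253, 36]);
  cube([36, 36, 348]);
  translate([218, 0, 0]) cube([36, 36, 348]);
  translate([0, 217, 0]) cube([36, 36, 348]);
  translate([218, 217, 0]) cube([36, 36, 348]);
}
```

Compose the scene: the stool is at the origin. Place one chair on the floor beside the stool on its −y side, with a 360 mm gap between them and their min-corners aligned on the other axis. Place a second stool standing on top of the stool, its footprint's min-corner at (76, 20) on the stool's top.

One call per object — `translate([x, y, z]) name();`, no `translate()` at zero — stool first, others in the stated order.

stool();
translate([0, -803, 0]) chair();
translate([76, 20, 412]) stool_2();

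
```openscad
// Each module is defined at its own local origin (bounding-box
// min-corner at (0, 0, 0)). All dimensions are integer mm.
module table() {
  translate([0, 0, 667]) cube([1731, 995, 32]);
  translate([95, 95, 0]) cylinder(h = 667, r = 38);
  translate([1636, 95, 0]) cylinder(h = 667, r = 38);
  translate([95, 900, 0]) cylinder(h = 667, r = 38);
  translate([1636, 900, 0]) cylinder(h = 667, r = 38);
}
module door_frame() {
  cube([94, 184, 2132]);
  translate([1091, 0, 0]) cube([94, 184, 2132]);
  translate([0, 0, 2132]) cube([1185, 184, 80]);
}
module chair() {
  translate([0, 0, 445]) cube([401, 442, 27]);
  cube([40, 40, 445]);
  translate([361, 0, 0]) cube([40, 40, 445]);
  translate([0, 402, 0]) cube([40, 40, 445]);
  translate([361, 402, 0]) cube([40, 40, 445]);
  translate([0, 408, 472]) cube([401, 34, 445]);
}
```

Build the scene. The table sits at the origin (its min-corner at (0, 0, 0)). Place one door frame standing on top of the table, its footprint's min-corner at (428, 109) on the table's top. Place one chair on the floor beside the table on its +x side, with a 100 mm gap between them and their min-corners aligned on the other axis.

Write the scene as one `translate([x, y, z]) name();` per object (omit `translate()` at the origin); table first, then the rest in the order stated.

table();
translate([428, 109, 699]) door_frame();
translate([1831, 0, 0]) chair();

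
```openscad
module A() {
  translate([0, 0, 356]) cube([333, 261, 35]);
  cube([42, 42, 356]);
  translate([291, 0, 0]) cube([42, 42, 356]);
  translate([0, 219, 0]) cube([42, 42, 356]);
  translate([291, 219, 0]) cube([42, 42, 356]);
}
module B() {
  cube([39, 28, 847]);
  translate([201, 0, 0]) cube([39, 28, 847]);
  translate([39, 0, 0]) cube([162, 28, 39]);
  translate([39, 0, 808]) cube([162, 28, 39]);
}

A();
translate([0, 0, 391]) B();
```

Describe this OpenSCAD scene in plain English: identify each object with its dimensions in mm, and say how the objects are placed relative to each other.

A is a four-legged stool. The seat is 333×261 mm, 35 mm thick, top at z = 391 mm. It stands on four square legs, each 42×42 mm in cross-section, from z = 0 to the seat underside, each flush with a corner of the seat.

B is a picture frame with a 162×769 mm rectangular opening (x by z) and a uniform 39 mm border on every side. Frame depth is 28 mm along y. It is built from two vertical stiles running the full outside height and two horizontal rails spanning the gap between the stiles.

The picture frame is on top of the stool.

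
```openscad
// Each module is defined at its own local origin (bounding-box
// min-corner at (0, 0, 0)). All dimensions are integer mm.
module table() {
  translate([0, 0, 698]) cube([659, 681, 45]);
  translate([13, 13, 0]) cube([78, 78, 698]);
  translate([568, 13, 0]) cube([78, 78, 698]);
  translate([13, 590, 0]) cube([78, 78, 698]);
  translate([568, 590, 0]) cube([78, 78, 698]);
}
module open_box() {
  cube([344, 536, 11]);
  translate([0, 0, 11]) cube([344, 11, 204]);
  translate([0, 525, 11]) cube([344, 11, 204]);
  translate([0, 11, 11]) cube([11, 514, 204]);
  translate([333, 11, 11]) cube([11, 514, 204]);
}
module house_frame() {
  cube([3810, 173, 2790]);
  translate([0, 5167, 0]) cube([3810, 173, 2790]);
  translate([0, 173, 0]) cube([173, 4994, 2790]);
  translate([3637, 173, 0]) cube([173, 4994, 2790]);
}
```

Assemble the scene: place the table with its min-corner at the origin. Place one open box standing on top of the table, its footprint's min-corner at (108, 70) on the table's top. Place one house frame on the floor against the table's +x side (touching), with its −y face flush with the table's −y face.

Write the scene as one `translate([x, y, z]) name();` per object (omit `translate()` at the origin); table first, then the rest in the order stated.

table();
translate([108, 70, 743]) open_box();
translate([659, 0, 0]) house_frame();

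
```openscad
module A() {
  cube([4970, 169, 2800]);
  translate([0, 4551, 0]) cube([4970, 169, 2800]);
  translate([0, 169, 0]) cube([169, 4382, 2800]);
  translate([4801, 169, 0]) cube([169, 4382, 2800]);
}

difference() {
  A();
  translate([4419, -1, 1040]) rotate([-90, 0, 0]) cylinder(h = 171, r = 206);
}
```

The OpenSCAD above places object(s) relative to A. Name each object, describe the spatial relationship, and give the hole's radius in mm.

A is a house frame. The house frame has a circular hole through its front wall. The hole's radius is 206 mm.

The subtracted cylinder has r = 206 mm.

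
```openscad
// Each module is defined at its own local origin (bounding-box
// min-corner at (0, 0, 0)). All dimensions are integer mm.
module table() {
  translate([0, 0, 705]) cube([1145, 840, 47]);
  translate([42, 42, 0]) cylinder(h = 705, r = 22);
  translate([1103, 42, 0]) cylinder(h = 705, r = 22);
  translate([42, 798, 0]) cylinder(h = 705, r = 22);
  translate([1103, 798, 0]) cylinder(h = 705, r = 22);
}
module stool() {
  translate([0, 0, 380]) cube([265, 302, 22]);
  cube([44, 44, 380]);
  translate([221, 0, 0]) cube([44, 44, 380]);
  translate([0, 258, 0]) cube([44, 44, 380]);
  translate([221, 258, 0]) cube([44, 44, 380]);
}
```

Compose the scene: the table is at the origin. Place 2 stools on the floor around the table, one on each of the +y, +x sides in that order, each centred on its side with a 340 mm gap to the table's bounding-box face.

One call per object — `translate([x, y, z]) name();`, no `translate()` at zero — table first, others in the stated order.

table();
translate([440, 1180, 0]) stool();
translate([1485, 269, 0]) stool();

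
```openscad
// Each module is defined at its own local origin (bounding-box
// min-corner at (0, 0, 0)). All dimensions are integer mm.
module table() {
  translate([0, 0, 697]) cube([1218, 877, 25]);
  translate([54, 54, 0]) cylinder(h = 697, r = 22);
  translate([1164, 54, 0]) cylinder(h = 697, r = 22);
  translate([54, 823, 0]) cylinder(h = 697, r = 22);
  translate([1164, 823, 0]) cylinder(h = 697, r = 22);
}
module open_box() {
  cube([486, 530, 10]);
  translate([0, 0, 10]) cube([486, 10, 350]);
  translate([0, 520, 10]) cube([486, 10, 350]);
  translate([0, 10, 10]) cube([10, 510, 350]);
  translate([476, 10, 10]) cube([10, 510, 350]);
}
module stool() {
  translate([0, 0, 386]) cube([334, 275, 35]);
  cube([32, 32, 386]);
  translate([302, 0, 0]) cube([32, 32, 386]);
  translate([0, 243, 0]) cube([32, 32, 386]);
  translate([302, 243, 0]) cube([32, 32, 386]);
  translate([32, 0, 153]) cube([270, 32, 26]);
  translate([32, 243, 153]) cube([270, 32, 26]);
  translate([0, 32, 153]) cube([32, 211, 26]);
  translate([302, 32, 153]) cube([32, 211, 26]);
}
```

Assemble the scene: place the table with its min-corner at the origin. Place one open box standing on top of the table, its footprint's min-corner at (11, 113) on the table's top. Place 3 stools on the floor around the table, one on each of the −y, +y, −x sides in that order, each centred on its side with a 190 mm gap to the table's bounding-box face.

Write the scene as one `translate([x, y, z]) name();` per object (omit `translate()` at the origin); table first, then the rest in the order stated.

table();
translate([11, 113, 722]) open_box();
translate([442, -465, 0]) stool();
translate([442, 1067, 0]) stool();
translate([-524, 301, 0]) stool();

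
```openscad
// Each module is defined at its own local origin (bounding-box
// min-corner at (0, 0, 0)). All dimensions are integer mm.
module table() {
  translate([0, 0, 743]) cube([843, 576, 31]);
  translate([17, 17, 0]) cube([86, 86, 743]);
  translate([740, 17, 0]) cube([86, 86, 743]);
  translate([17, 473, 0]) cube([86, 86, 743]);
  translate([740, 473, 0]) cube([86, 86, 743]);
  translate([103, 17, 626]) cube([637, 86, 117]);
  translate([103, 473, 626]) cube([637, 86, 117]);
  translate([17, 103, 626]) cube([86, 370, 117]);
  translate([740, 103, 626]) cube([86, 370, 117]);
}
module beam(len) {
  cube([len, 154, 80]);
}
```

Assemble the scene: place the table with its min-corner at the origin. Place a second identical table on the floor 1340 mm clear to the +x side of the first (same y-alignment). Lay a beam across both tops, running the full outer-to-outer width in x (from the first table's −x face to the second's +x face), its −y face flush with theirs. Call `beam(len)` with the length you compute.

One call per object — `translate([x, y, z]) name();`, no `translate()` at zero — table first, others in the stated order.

table();
translate([2183, 0, 0]) table();
translate([0, 0, 774]) beam(3026);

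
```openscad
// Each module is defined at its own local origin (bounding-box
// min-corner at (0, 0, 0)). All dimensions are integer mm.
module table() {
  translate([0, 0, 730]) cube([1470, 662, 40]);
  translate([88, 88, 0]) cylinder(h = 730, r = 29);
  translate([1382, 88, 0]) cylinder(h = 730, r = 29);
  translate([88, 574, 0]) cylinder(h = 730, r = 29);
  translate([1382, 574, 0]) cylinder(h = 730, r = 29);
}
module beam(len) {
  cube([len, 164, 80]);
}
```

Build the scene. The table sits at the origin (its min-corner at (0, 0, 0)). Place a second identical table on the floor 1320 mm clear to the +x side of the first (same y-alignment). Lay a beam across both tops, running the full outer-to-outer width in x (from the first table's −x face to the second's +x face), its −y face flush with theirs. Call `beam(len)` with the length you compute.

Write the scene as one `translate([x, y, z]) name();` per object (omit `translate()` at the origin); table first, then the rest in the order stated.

table();
translate([2790, 0, 0]) table();
translate([0, 0, 770]) beam(4260);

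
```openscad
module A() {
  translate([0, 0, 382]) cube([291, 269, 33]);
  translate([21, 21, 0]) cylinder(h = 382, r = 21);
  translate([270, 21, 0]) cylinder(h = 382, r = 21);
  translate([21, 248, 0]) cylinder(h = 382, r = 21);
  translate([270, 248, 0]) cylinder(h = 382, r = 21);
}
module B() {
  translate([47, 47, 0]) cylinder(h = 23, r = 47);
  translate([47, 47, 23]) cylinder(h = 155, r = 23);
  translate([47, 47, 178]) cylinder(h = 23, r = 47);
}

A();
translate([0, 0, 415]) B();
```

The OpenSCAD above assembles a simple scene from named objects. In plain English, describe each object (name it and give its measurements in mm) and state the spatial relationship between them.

A is a simple wooden stool: a rectangular seat 291 mm (x) by 269 mm (y), 33 mm thick, top face at z = 415 mm, on four round legs, each 42 mm in diameter. The legs rest on z = 0, each leg's axis is inset half a diameter from the nearest pair of seat edges (so the leg's bounding box is flush with the corner).

B is a spool: two coaxial disc flanges of radius 47 mm and thickness 23 mm, joined by a core cylinder of radius 23 mm and height 155 mm. The lower flange rests on z = 0 and the three cylinders share a vertical axis.

The spool is on top of the stool.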